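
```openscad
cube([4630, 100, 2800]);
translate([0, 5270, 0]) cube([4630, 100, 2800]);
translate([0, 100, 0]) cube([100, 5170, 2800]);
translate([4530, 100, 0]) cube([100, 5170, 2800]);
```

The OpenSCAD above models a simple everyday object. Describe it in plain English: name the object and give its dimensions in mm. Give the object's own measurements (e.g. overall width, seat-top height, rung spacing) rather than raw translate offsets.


The wall frame of a small rectangular building: four walls, each 2800 mm tall and 100 mm thick, enclosing a footprint 4630 mm (x) by 5370 mm (y) outside-to-outside, with no floor or roof. The front and back walls (the −y and +y sides) span the full width; the two side walls fit between them.


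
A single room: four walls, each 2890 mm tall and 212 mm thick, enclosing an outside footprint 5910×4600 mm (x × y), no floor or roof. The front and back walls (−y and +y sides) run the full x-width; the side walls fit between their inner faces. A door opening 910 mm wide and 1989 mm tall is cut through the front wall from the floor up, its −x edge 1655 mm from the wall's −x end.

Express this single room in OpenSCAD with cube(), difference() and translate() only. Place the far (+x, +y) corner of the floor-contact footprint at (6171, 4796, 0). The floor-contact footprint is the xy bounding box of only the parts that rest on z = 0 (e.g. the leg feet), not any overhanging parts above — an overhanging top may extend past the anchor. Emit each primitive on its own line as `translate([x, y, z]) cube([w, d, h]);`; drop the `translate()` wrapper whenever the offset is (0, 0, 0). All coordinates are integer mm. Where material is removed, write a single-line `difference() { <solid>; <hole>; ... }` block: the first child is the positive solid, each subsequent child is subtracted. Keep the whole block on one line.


difference() { translate([261, 196, 0]) cube([5910, 212, 2890]); translate([1916, 196, 0]) cube([910, 212, 1989]); }
translate([261, 4584, 0]) cube([5910, 212, 2890]);
translate([261, 408, 0]) cube([212, 4176, 2890]);
translate([5959, 408, 0]) cube([212, 4176, 2890]);


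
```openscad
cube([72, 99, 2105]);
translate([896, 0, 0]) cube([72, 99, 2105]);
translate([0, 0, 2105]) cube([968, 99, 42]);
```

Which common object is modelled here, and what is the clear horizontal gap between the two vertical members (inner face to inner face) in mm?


A door frame. The clear opening width is 824 mm.

Two 2105 mm tall posts with a header on top — a door frame. The left jamb is 72 mm wide at x = 0; the right jamb starts at x = 896. The clear opening is 896 − 72 = 824 mm.


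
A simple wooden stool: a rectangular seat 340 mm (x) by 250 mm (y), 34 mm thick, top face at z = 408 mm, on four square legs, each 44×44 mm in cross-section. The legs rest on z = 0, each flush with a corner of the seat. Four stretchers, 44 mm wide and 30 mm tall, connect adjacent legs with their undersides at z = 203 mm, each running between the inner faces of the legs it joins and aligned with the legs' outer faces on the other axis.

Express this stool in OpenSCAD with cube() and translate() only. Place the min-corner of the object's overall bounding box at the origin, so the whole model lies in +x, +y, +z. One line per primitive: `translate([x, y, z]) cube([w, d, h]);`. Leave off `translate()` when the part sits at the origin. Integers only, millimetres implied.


translate([0, 0, 374]) cube([340, 250, 34]);
cube([44, 44, 374]);
translate([296, 0, 0]) cube([44, 44, 374]);
translate([0, 206, 0]) cube([44, 44, 374]);
translate([296, 206, 0]) cube([44, 44, 374]);
translate([44, 0, 203]) cube([252, 44, 30]);
translate([44, 206, 203]) cube([252, 44, 30]);
translate([0, 44, 203]) cube([44, 162, 30]);
translate([296, 44, 203]) cube([44, 162, 30]);


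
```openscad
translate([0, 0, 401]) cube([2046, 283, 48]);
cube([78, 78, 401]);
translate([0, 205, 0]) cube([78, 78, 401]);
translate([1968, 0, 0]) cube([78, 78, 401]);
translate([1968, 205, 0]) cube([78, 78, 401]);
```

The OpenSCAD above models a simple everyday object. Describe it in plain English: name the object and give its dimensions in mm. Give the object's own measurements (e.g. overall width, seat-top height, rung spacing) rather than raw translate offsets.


A long wooden bench with a 2046 mm (x) × 283 mm (y) seat, 48 mm thick, its top surface 449 mm above the floor. Four 78 mm square legs at the seat corners, flush with the edges, run from z = 0 to the seat underside.


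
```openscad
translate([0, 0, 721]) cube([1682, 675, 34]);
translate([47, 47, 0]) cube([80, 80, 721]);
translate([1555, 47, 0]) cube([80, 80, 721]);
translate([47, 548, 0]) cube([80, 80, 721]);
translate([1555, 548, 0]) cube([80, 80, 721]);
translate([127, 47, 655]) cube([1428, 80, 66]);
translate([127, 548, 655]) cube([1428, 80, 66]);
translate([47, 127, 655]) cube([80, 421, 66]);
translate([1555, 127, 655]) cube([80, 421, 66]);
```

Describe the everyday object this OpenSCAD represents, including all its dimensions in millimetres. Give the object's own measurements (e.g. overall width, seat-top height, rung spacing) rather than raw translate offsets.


A rectangular dining table. The top is 1682×675×34 mm with its upper surface at z = 755 mm. It stands on four 80×80 mm square legs, each inset 47 mm from the nearest pair of top edges, running from the floor to the underside of the top. Four apron rails, 80 mm thick and 66 mm tall, run between adjacent legs with their top edges flush with the underside of the top and their outer faces flush with the legs' outer faces.


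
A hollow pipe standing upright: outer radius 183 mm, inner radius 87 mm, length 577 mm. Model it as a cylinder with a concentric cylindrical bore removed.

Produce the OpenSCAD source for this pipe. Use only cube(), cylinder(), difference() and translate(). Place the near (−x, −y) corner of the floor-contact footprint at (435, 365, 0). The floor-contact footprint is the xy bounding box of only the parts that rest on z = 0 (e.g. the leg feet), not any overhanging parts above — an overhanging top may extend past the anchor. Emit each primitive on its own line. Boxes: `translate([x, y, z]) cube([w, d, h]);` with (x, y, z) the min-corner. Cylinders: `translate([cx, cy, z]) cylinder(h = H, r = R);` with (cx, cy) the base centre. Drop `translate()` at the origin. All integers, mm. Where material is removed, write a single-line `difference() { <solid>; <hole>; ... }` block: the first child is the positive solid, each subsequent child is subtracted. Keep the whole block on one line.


difference() { translate([618, 548, 0]) cylinder(h = 577, r = 183); translate([618, 548, 0]) cylinder(h = 577, r = 87); }


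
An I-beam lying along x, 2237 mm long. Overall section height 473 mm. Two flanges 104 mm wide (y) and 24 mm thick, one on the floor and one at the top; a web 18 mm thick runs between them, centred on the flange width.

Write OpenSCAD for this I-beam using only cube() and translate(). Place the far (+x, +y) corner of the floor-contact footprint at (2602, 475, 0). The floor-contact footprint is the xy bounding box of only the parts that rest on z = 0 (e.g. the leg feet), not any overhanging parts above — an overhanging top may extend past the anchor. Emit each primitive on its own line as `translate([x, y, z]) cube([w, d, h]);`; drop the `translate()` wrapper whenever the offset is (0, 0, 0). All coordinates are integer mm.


translate([365, 371, 0]) cube([2237, 104, 24]);
translate([365, 414, 24]) cube([2237, 18, 425]);
translate([365, 371, 449]) cube([2237, 104, 24]);


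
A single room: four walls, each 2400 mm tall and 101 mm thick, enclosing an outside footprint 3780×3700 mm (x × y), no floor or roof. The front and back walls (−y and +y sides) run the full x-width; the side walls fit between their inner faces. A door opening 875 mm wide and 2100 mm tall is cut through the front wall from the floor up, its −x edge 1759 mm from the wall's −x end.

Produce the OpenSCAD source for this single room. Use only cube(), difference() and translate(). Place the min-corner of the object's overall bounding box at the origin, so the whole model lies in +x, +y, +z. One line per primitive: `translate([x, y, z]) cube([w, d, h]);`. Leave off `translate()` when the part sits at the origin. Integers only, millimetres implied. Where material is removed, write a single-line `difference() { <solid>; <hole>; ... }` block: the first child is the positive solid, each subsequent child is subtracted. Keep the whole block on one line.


difference() { cube([3780, 101, 2400]); translate([1759, 0, 0]) cube([875, 101, 2100]); }
translate([0, 3599, 0]) cube([3780, 101, 2400]);
translate([0, 101, 0]) cube([101, 3498, 2400]);
translate([3679, 101, 0]) cube([101, 3498, 2400]);


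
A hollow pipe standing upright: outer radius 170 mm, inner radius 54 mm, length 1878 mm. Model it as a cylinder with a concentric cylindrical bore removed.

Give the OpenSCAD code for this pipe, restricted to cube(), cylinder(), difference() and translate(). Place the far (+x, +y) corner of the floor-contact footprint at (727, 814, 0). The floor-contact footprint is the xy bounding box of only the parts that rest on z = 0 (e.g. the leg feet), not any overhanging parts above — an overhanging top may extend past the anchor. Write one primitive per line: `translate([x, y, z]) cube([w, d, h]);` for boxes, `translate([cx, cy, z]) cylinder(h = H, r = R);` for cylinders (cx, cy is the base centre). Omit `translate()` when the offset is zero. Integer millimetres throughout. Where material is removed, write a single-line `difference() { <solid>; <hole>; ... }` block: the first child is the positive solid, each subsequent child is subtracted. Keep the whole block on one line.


difference() { translate([557, 644, 0]) cylinder(h = 1878, r = 170); translate([557, 644, 0]) cylinder(h = 1878, r = 54); }


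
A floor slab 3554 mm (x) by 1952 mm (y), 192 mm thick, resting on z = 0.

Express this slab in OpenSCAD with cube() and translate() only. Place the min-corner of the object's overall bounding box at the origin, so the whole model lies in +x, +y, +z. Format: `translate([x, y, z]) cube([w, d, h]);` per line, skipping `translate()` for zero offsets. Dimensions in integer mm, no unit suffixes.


cube([3554, 1952, 192]);


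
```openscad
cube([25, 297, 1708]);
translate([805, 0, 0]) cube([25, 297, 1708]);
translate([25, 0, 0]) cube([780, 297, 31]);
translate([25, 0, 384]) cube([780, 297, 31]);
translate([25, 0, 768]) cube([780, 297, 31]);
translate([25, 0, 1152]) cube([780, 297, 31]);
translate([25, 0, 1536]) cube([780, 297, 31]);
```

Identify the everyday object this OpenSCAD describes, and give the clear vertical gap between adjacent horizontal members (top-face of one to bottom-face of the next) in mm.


A bookshelf. The clear shelf gap is 353 mm.

Two tall side panels with 5 horizontal boards between them — a bookshelf. The first two shelf undersides are at z = 0 and z = 384; with shelf thickness 31, the clear gap is 384 − 0 − 31 = 353 mm.


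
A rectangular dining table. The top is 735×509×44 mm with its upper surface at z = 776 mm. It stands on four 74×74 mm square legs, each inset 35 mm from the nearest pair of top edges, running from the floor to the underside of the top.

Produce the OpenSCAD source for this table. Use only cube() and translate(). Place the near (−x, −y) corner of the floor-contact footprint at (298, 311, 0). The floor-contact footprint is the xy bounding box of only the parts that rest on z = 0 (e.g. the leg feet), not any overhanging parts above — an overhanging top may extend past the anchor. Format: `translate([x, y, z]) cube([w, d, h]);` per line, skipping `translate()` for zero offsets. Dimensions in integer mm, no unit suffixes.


// leg_h = 776 - 44 = 732
translate([263, 276, 732]) cube([735, 509, 44]);
translate([298, 311, 0]) cube([74, 74, 732]);
translate([889, 311, 0]) cube([74, 74, 732]);
translate([298, 676, 0]) cube([74, 74, 732]);
translate([889, 676, 0]) cube([74, 74, 732]);


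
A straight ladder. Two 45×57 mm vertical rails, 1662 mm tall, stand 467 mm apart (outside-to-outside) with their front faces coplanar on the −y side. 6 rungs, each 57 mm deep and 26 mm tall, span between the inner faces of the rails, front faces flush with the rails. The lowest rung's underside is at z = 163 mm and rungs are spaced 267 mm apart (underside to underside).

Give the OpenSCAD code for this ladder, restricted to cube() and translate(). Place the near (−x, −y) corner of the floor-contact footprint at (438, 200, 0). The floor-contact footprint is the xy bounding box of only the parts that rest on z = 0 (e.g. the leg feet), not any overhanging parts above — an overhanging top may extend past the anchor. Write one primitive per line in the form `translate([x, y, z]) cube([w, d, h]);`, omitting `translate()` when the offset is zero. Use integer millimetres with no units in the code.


translate([438, 200, 0]) cube([45, 57, 1662]);
translate([860, 200, 0]) cube([45, 57, 1662]);
translate([483, 200, 163]) cube([377, 57, 26]);
translate([483, 200, 430]) cube([377, 57, 26]);
translate([483, 200, 697]) cube([377, 57, 26]);
translate([483, 200, 964]) cube([377, 57, 26]);
translate([483, 200, 1231]) cube([377, 57, 26]);
translate([483, 200, 1498]) cube([377, 57, 26]);


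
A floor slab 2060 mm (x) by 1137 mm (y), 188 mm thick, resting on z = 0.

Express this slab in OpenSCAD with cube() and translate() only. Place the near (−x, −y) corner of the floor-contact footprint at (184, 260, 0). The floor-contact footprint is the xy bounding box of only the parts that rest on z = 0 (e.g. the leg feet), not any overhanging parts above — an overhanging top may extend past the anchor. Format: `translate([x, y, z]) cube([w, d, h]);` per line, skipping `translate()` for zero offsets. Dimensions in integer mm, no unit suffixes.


translate([184, 260, 0]) cube([2060, 1137, 188]);


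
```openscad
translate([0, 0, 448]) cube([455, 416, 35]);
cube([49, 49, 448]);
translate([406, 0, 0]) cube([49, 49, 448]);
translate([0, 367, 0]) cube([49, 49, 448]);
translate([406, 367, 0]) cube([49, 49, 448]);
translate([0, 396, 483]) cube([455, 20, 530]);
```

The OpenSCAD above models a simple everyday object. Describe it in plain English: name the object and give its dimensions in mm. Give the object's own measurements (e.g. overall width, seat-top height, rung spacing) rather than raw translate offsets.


A chair. The seat is a 455×416×35 mm slab with its top at z = 483 mm, on four 49×49 mm corner legs (flush with the seat edges, standing on z = 0). A flat backrest 20 mm thick, 530 mm tall, spans the full seat width and rises from the seat top along its +y edge, rear face flush with the rear of the seat.


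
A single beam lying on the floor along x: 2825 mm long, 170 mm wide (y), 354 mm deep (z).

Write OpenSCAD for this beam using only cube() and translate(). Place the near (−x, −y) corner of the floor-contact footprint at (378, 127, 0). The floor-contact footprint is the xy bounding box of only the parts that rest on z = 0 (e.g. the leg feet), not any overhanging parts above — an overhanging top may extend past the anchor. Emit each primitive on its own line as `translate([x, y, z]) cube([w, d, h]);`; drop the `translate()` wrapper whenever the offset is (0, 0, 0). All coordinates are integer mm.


translate([378, 127, 0]) cube([2825, 170, 354]);


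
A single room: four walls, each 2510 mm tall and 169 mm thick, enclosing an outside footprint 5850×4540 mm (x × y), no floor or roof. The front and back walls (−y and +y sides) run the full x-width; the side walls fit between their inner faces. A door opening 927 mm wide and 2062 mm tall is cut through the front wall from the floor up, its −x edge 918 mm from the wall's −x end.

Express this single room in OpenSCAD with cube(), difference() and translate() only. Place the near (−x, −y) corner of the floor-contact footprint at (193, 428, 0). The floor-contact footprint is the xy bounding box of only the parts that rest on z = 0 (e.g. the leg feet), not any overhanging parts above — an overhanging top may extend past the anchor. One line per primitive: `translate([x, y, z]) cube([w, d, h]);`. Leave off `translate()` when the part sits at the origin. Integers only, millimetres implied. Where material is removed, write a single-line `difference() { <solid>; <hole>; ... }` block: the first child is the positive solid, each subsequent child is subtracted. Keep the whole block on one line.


difference() { translate([193, 428, 0]) cube([5850, 169, 2510]); translate([1111, 428, 0]) cube([927, 169, 2062]); }
translate([193, 4799, 0]) cube([5850, 169, 2510]);
translate([193, 597, 0]) cube([169, 4202, 2510]);
translate([5874, 597, 0]) cube([169, 4202, 2510]);


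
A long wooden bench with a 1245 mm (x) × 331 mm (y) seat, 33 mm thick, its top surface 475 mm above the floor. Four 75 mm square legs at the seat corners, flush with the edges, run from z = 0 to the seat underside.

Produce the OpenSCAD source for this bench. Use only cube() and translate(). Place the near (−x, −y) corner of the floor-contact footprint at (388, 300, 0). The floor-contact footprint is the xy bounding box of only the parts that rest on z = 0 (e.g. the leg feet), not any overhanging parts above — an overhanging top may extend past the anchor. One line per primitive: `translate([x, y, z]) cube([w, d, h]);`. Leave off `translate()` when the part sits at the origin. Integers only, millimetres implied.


// leg_h = 475 − 33 = 442
translate([388, 300, 442]) cube([1245, 331, 33]);
translate([388, 300, 0]) cube([75, 75, 442]);
translate([388, 556, 0]) cube([75, 75, 442]);
translate([1558, 300, 0]) cube([75, 75, 442]);
translate([1558, 556, 0]) cube([75, 75, 442]);


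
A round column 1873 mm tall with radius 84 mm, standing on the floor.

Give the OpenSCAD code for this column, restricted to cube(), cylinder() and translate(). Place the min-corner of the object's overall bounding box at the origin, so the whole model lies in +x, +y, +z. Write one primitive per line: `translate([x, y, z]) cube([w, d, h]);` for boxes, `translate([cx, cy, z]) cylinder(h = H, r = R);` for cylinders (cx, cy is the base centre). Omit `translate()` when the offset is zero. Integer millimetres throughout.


translate([84, 84, 0]) cylinder(h = 1873, r = 84);


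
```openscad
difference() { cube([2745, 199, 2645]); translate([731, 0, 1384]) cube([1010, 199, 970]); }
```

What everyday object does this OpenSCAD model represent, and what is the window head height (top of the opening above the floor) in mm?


A wall with a window opening. The window head height is 2354 mm.

A wall with a rectangular opening subtracted — a window. Sill at z = 1384, opening 970 mm tall, so the head is at 1384 + 970 = 2354 mm.


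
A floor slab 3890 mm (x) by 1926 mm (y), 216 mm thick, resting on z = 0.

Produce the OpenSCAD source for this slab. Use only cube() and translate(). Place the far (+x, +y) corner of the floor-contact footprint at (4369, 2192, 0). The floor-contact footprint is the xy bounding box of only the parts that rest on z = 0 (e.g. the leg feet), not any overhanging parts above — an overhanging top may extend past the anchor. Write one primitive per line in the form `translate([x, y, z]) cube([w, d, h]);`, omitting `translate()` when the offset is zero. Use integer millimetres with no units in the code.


translate([479, 266, 0]) cube([3890, 1926, 216]);


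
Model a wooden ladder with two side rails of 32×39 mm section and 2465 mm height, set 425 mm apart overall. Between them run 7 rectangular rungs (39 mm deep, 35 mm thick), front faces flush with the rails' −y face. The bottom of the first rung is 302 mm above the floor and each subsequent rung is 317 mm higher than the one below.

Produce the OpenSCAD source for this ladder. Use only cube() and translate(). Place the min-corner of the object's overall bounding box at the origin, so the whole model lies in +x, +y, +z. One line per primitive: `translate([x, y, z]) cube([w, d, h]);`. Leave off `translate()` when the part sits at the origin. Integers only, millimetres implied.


cube([32, 39, 2465]);
translate([393, 0, 0]) cube([32, 39, 2465]);
translate([32, 0, 302]) cube([361, 39, 35]);
translate([32, 0, 619]) cube([361, 39, 35]);
translate([32, 0, 936]) cube([361, 39, 35]);
translate([32, 0, 1253]) cube([361, 39, 35]);
translate([32, 0, 1570]) cube([361, 39, 35]);
translate([32, 0, 1887]) cube([361, 39, 35]);
translate([32, 0, 2204]) cube([361, 39, 35]);


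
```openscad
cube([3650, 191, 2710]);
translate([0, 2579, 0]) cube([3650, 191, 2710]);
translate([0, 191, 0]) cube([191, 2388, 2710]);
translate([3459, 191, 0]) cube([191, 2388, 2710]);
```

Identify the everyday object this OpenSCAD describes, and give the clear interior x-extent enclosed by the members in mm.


A house (or room) frame. The interior width is 3268 mm.

Four 2710 mm walls enclosing a rectangle with no floor or roof — a room or house frame. Outside width is 3650 mm and wall thickness is 191 mm, so the interior width is 3650 − 2 × 191 = 3268 mm.


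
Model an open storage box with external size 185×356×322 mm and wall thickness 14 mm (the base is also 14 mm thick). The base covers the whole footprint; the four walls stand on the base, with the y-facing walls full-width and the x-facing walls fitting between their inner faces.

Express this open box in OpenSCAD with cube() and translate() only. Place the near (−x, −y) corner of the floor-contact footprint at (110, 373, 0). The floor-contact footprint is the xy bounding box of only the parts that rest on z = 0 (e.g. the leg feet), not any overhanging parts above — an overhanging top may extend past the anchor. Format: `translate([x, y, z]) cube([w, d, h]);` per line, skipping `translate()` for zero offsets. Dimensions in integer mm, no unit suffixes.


translate([110, 373, 0]) cube([185, 356, 14]);
translate([110, 373, 14]) cube([185, 14, 308]);
translate([110, 715, 14]) cube([185, 14, 308]);
translate([110, 387, 14]) cube([14, 328, 308]);
translate([281, 387, 14]) cube([14, 328, 308]);


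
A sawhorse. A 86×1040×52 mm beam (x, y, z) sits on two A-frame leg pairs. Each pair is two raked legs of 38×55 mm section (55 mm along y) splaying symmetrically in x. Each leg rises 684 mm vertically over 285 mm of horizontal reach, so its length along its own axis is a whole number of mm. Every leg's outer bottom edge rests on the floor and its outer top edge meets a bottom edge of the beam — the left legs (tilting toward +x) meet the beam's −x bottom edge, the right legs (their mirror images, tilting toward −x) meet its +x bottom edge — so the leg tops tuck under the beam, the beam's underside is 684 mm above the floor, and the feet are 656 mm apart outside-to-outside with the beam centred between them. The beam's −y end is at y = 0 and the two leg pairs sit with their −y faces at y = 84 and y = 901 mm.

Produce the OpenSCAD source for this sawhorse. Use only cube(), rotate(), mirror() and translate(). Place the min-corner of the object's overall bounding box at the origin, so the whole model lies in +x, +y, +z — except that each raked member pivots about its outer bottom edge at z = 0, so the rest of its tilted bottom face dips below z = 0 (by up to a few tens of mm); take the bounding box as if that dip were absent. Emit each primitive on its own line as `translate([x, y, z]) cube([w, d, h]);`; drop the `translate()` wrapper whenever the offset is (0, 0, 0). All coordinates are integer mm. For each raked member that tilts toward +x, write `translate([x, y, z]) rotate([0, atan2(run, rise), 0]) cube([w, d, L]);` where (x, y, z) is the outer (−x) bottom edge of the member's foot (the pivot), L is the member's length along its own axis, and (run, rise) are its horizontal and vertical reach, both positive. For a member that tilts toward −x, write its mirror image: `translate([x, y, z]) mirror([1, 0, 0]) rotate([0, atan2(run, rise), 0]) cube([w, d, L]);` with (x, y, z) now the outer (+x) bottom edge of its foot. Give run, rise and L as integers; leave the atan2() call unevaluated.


translate([285, 0, 684]) cube([86, 1040, 52]);
translate([0, 84, 0]) rotate([0, atan2(285, 684), 0]) cube([38, 55, 741]);
translate([656, 84, 0]) mirror([1, 0, 0]) rotate([0, atan2(285, 684), 0]) cube([38, 55, 741]);
translate([0, 901, 0]) rotate([0, atan2(285, 684), 0]) cube([38, 55, 741]);
translate([656, 901, 0]) mirror([1, 0, 0]) rotate([0, atan2(285, 684), 0]) cube([38, 55, 741]);


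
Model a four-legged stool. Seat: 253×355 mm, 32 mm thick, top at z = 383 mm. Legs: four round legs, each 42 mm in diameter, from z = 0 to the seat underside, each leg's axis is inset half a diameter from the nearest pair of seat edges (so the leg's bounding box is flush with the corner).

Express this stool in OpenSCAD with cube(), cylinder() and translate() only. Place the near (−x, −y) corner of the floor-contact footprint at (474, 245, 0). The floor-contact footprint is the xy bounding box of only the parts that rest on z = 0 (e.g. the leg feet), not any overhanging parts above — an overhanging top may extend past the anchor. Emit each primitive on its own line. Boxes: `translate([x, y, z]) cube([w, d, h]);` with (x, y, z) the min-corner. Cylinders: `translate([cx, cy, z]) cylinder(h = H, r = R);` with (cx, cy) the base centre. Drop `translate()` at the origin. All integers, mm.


translate([474, 245, 351]) cube([253, 355, 32]);
translate([495, 266, 0]) cylinder(h = 351, r = 21);
translate([706, 266, 0]) cylinder(h = 351, r = 21);
translate([495, 579, 0]) cylinder(h = 351, r = 21);
translate([706, 579, 0]) cylinder(h = 351, r = 21);


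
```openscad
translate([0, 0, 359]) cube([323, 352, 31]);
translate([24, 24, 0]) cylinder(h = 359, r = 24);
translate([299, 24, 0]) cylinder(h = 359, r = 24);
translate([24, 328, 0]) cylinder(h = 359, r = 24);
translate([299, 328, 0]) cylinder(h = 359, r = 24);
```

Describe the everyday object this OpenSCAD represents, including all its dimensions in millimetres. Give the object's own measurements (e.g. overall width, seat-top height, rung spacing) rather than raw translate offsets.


A simple wooden stool: a rectangular seat 323 mm (x) by 352 mm (y), 31 mm thick, top face at z = 390 mm, on four round legs, each 48 mm in diameter. The legs rest on z = 0, each leg's axis is inset half a diameter from the nearest pair of seat edges (so the leg's bounding box is flush with the corner).


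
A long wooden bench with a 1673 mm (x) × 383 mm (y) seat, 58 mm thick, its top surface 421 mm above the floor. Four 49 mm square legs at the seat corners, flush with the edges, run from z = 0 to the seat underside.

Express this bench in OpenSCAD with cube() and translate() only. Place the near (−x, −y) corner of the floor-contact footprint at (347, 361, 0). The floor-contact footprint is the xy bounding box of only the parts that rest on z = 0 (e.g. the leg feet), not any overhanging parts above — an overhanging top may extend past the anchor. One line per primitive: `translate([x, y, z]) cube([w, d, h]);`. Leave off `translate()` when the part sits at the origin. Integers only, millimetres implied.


translate([347, 361, 363]) cube([1673, 383, 58]);
translate([347, 361, 0]) cube([49, 49, 363]);
translate([347, 695, 0]) cube([49, 49, 363]);
translate([1971, 361, 0]) cube([49, 49, 363]);
translate([1971, 695, 0]) cube([49, 49, 363]);


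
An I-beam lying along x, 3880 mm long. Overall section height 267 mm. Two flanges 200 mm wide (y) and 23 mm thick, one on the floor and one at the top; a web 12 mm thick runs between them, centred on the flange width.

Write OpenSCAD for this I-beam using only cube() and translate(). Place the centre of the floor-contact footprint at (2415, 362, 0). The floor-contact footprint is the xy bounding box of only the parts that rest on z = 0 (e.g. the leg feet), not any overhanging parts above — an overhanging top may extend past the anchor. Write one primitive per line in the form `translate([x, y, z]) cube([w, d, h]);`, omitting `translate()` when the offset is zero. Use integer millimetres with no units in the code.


translate([475, 262, 0]) cube([3880, 200, 23]);
translate([475, 356, 23]) cube([3880, 12, 221]);
translate([475, 262, 244]) cube([3880, 200, 23]);


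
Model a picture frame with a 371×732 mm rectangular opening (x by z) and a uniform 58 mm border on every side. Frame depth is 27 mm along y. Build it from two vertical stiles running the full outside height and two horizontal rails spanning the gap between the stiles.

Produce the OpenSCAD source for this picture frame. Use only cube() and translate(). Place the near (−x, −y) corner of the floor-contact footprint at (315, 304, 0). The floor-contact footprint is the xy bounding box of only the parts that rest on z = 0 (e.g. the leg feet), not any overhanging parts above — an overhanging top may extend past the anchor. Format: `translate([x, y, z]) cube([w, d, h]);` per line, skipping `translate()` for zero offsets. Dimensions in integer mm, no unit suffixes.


translate([315, 304, 0]) cube([58, 27, 848]);
translate([744, 304, 0]) cube([58, 27, 848]);
translate([373, 304, 0]) cube([371, 27, 58]);
translate([373, 304, 790]) cube([371, 27, 58]);


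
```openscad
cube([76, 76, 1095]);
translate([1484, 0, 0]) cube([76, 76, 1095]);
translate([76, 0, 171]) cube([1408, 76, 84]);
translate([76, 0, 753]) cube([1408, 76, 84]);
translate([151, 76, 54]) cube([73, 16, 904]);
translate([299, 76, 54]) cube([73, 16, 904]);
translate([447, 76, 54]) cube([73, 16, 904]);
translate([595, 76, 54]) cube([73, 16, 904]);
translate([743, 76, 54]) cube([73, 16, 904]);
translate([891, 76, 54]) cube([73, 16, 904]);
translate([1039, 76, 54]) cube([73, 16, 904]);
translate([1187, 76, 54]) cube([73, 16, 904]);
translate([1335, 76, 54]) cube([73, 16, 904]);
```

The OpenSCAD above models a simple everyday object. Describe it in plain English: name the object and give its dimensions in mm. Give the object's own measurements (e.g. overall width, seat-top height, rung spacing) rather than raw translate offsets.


A fence section. Two 76×76 mm posts, 1095 mm tall, stand on the floor with a clear span of 1408 mm between their inner faces. Two horizontal rails of 76×84 mm section span the gap between the posts with their undersides at z = 171 mm and z = 753 mm, flush with the posts' −y face. 9 pickets, each 73 mm wide, 16 mm thick and 904 mm tall, are fixed to the +y face of the rails with their bottoms at z = 54 mm, spaced across the span with a 75 mm gap after the −x post and between neighbouring pickets, with 76 mm left before the +x post.


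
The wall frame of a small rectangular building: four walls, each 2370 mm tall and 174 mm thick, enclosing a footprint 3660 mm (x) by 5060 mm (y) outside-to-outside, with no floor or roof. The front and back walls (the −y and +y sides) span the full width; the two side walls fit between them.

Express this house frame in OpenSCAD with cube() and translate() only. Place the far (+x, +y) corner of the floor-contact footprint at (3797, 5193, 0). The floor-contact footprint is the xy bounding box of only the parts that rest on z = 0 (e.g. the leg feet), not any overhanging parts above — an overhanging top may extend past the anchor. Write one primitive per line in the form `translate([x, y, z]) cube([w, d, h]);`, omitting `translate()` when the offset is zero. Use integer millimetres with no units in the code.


translate([137, 133, 0]) cube([3660, 174, 2370]);
translate([137, 5019, 0]) cube([3660, 174, 2370]);
translate([137, 307, 0]) cube([174, 4712, 2370]);
translate([3623, 307, 0]) cube([174, 4712, 2370]);


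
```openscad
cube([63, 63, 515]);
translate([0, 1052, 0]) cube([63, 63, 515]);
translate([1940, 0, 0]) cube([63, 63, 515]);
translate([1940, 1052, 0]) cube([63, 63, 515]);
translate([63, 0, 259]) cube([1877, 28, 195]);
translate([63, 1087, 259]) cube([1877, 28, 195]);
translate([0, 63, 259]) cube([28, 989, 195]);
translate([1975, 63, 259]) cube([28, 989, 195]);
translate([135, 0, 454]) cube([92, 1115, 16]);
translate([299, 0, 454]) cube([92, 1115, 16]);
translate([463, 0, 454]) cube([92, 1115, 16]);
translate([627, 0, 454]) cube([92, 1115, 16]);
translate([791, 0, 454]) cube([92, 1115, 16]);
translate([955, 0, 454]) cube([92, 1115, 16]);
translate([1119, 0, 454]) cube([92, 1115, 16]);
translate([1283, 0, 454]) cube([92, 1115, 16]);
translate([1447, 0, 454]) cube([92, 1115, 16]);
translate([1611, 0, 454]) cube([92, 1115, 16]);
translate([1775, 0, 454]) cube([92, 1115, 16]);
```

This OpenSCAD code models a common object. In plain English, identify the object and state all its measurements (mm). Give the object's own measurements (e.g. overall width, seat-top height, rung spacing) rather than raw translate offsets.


A bed frame 2003 mm long (x) by 1115 mm wide (y). Four 63×63 mm corner posts, 515 mm tall, at the corners of the footprint. Four rails of 28 mm thickness and 195 mm height run between adjacent posts with their undersides at z = 259 mm, their outer faces flush with the outside of the frame (the two x-running rails run between the posts' inner faces; the two y-running rails run between the posts' inner faces). 11 slats, each 92 mm wide (x) and 16 mm thick, lie across the top of the two x-running rails, running the full 1115 mm width of the frame in y; along x they sit between the end posts with a 72 mm gap after the −x posts and between neighbouring slats, leaving 73 mm before the +x posts.


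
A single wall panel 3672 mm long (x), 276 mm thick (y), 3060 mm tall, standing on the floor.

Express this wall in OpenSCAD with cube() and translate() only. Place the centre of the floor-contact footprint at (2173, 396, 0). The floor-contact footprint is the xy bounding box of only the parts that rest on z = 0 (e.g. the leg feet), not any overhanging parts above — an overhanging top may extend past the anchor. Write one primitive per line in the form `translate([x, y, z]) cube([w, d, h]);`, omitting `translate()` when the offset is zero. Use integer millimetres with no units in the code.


translate([337, 258, 0]) cube([3672, 276, 3060]);


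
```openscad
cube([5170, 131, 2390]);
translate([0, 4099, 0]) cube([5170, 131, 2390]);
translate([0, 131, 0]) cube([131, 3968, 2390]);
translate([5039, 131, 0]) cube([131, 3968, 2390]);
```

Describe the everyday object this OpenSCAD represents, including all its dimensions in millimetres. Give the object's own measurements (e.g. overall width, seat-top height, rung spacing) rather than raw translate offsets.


The wall frame of a small rectangular building: four walls, each 2390 mm tall and 131 mm thick, enclosing a footprint 5170 mm (x) by 4230 mm (y) outside-to-outside, with no floor or roof. The front and back walls (the −y and +y sides) span the full width; the two side walls fit between them.


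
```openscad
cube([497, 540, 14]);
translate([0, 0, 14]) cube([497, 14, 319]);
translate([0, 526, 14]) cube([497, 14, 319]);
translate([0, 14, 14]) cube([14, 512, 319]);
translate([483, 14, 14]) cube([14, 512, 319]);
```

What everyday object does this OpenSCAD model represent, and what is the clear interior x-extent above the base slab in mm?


An open box. The internal width is 469 mm.

A 497×540 base slab with four walls standing on it — an open box. The base is 497 mm wide and the walls are 14 mm thick, so the internal width is 497 − 2 × 14 = 469 mm.


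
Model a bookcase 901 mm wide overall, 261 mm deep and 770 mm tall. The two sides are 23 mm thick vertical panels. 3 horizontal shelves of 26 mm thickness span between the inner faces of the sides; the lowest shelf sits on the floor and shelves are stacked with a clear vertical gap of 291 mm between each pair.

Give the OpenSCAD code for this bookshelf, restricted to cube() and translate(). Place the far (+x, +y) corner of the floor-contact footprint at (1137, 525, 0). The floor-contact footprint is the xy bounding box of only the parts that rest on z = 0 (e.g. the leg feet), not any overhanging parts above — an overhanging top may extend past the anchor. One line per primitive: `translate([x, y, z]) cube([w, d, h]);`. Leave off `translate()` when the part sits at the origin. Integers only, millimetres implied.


translate([236, 264, 0]) cube([23, 261, 770]);
translate([1114, 264, 0]) cube([23, 261, 770]);
translate([259, 264, 0]) cube([855, 261, 26]);
translate([259, 264, 317]) cube([855, 261, 26]);
translate([259, 264, 634]) cube([855, 261, 26]);


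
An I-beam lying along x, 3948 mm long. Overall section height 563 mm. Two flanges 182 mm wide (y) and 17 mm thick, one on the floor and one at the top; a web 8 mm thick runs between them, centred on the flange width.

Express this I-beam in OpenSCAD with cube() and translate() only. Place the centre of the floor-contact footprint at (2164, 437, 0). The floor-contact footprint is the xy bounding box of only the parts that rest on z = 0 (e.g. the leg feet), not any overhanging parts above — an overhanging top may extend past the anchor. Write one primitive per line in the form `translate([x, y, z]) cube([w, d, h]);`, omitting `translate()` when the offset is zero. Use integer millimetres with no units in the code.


translate([190, 346, 0]) cube([3948, 182, 17]);
translate([190, 433, 17]) cube([3948, 8, 529]);
translate([190, 346, 546]) cube([3948, 182, 17]);


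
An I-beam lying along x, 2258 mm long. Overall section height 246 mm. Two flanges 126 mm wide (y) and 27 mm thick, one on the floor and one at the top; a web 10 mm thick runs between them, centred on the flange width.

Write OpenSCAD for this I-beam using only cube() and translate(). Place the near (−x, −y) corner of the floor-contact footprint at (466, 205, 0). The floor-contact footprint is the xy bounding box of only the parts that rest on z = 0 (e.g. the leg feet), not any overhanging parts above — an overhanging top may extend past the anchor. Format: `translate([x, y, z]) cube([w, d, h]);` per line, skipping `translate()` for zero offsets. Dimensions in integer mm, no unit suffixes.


translate([466, 205, 0]) cube([2258, 126, 27]);
translate([466, 263, 27]) cube([2258, 10, 192]);
translate([466, 205, 219]) cube([2258, 126, 27]);


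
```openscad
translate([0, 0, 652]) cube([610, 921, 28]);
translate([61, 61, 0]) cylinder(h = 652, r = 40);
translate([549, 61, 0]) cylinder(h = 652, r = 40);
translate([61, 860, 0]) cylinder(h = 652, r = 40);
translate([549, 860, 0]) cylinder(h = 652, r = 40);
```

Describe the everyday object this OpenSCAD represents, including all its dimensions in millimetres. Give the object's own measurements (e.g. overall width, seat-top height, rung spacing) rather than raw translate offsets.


A rectangular dining table. The top is 610×921×28 mm with its upper surface at z = 680 mm. It stands on four round legs of 80 mm diameter, each leg's bounding box inset 21 mm from the nearest pair of top edges, running from the floor to the underside of the top.


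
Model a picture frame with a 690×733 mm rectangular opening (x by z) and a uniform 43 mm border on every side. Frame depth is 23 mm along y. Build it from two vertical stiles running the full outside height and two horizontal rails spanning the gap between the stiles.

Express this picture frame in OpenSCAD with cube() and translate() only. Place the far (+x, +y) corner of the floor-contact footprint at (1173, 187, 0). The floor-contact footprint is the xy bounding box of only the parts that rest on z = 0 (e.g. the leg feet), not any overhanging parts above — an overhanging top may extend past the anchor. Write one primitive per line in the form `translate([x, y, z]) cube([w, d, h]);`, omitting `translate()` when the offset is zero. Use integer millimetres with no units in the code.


translate([397, 164, 0]) cube([43, 23, 819]);
translate([1130, 164, 0]) cube([43, 23, 819]);
translate([440, 164, 0]) cube([690, 23, 43]);
translate([440, 164, 776]) cube([690, 23, 43]);


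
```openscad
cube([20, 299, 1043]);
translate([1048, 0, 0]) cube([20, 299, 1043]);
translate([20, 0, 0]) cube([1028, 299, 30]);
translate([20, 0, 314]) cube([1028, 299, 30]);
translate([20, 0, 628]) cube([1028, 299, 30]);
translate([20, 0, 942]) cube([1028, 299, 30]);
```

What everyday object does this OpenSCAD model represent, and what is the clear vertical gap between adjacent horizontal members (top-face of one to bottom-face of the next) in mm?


A bookshelf. The clear shelf gap is 284 mm.

Two tall side panels with 4 horizontal boards between them — a bookshelf. The first two shelf undersides are at z = 0 and z = 314; with shelf thickness 30, the clear gap is 314 − 0 − 30 = 284 mm.
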